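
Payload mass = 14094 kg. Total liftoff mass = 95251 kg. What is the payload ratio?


PR = 14094 / 95251 = 0.148

0.148


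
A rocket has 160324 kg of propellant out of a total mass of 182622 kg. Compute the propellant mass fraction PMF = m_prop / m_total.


PMF = 160324 / 182622 = 0.878

0.878


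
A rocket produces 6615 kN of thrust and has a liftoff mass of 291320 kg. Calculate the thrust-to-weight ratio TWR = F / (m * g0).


TWR = 6615000 / (291320 * 9.81) = 2.31

2.31


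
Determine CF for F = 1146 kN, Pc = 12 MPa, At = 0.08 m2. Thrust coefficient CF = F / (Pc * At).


CF = 1146000 / (12e6 * 0.08) = 1.19

1.19


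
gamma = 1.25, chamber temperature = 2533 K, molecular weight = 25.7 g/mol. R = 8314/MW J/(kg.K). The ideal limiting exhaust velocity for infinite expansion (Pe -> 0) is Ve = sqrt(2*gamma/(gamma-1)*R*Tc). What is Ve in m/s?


R = 8314 / 25.7 = 323.5 J/(kg.K)
Ve = sqrt(2 * 1.25 / (1.25 - 1) * 323.5 * 2533) = 2863 m/s

2863 m/s


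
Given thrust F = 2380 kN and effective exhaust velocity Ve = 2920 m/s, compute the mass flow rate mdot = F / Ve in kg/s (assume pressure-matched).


mdot = F / Ve = 2380000 / 2920 = 815.1 kg/s

815.1 kg/s


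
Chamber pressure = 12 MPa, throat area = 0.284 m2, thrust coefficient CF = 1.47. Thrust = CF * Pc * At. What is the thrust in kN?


F = 1.47 * 12e6 * 0.284 = 5.0098e+06 N = 5009.8 kN

5009.8 kN


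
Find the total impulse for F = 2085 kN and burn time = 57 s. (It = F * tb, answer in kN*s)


It = 2085 * 57 = 118845 kN*s

118845 kN*s


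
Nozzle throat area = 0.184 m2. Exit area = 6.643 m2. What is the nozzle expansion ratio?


AR = 6.643 / 0.184 = 36.1

36.1


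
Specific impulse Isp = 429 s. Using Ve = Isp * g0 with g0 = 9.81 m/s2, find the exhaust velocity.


Ve = Isp * g0 = 429 * 9.81 = 4208.5 m/s

4208.5 m/s


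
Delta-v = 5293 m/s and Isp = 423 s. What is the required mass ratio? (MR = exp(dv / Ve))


Ve = 423 * 9.81 = 4149.63 m/s
MR = exp(5293 / 4149.63) = 3.581

3.581


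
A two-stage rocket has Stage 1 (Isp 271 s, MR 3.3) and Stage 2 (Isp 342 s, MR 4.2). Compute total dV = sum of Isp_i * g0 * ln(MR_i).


dV1 = 271 * 9.81 * ln(3.3) = 3174.1 m/s
dV2 = 342 * 9.81 * ln(4.2) = 4814.7 m/s
Total dV = 3174.1 + 4814.7 = 7988.8 m/s ~ 7989 m/s

7989 m/s


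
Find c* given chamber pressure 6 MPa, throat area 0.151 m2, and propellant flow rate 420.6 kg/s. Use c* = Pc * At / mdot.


c* = 6e6 * 0.151 / 420.6 = 2154 m/s

2154 m/s


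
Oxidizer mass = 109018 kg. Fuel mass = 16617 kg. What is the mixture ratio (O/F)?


MR = 109018 / 16617 = 6.56

6.56


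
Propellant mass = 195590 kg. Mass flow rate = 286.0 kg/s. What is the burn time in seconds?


tb = 195590 / 286.0 = 683.9 s

683.9 s


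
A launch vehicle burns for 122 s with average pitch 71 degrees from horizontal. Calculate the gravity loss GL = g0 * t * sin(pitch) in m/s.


GL = 9.81 * 122 * sin(71 deg) = 1132 m/s

1132 m/s


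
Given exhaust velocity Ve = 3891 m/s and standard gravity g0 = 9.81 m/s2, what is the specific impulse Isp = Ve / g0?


Isp = Ve / g0 = 3891 / 9.81 = 396.6 s

396.6 s


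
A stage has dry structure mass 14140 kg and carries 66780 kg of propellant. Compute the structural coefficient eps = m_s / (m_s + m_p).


eps = 14140 / (14140 + 66780) = 0.1747

0.1747


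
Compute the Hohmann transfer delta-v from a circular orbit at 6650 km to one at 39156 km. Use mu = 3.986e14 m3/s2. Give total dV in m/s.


V1 = sqrt(mu/r1) = 7742.08 m/s
dV1 = V1*(sqrt(2*r2/(r1+r2)) - 1) = 2380.95 m/s
V2 = sqrt(mu/r2) = 3190.58 m/s
dV2 = V2*(1 - sqrt(2*r1/(r1+r2))) = 1471.35 m/s
Total dV = 3852 m/s

3852 m/s


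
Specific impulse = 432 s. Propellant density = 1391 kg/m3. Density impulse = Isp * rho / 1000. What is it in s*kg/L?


rho*Isp = 432 * 1391 / 1000 = 601 s*kg/L

601 s*kg/L


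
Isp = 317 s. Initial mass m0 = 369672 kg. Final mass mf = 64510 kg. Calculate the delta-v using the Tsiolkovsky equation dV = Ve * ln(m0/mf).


Ve = 317 * 9.81 = 3109.77 m/s
dV = 3109.77 * ln(369672/64510) = 5429 m/s

5429 m/s


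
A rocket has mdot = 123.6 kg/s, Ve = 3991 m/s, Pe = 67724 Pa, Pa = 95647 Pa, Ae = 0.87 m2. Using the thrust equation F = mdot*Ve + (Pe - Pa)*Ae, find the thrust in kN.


F = 123.6 * 3991 + (67724 - 95647) * 0.87 = 468995.0 N = 469.0 kN

469.0 kN


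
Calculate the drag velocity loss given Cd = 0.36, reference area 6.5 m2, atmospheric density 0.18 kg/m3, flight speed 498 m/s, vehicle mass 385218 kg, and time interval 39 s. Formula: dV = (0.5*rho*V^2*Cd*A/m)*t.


D = 0.5 * 0.18 * 498^2 * 0.36 * 6.5 = 52229.64 N
a = 52229.64 / 385218 = 0.1356 m/s2
dV = 0.1356 * 39 = 5.3 m/s

5.3 m/s


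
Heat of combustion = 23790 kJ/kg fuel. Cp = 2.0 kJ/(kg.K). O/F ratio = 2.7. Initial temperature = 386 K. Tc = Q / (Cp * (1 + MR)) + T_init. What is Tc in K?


Tc = 23790 / (2.0 * (1 + 2.7)) + 386 = 3601 K

3601 K


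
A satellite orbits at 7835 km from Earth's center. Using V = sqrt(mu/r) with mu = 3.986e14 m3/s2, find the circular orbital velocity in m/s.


V = sqrt(3.986e14 / 7835000) = 7133 m/s

7133 m/s


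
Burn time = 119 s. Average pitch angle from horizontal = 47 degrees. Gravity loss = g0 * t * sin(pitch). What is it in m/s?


GL = 9.81 * 119 * sin(47 deg) = 854 m/s

854 m/s


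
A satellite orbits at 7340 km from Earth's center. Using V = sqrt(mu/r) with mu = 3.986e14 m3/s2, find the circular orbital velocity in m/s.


V = sqrt(3.986e14 / 7340000) = 7369 m/s

7369 m/s


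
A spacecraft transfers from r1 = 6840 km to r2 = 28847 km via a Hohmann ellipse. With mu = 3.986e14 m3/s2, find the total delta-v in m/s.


V1 = sqrt(mu/r1) = 7633.8 m/s
dV1 = V1*(sqrt(2*r2/(r1+r2)) - 1) = 2072.44 m/s
V2 = sqrt(mu/r2) = 3717.22 m/s
dV2 = V2*(1 - sqrt(2*r1/(r1+r2))) = 1415.75 m/s
Total dV = 3488 m/s

3488 m/s


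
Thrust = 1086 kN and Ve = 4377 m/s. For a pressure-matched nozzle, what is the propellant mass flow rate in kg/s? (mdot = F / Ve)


mdot = F / Ve = 1086000 / 4377 = 248.1 kg/s

248.1 kg/s


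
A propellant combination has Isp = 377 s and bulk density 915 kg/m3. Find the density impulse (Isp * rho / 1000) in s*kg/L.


rho*Isp = 377 * 915 / 1000 = 345 s*kg/L

345 s*kg/L


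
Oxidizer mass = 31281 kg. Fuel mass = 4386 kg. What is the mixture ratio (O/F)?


MR = 31281 / 4386 = 7.13

7.13


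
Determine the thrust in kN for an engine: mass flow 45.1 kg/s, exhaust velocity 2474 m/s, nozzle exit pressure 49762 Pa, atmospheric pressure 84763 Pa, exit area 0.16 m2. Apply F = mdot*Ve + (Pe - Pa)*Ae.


F = 45.1 * 2474 + (49762 - 84763) * 0.16 = 105977.0 N = 106.0 kN

106.0 kN


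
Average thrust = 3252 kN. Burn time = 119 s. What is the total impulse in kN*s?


It = 3252 * 119 = 386988 kN*s

386988 kN*s


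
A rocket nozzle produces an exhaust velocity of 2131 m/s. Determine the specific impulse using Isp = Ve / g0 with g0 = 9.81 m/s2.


Isp = Ve / g0 = 2131 / 9.81 = 217.2 s

217.2 s


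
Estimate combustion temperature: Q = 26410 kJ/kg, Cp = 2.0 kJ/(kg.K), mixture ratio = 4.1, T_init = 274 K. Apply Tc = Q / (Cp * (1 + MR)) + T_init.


Tc = 26410 / (2.0 * (1 + 4.1)) + 274 = 2863 K

2863 K


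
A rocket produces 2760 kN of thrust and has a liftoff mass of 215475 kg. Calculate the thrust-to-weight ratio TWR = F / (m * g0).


TWR = 2760000 / (215475 * 9.81) = 1.31

1.31


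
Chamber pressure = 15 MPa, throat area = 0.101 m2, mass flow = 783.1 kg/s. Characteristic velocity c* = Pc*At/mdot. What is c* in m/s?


c* = 15e6 * 0.101 / 783.1 = 1935 m/s

1935 m/s


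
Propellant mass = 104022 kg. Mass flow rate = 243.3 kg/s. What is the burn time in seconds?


tb = 104022 / 243.3 = 427.5 s

427.5 s


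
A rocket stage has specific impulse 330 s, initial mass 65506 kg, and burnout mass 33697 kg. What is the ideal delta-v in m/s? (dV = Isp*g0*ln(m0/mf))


Ve = 330 * 9.81 = 3237.3 m/s
dV = 3237.3 * ln(65506/33697) = 2152 m/s

2152 m/s


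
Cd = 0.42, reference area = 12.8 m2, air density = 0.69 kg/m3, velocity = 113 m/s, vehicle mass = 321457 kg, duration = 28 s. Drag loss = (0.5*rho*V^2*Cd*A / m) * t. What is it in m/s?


D = 0.5 * 0.69 * 113^2 * 0.42 * 12.8 = 23682.92 N
a = 23682.92 / 321457 = 0.0737 m/s2
dV = 0.0737 * 28 = 2.1 m/s

2.1 m/s


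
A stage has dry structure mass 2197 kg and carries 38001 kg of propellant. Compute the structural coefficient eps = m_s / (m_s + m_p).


eps = 2197 / (2197 + 38001) = 0.0547

0.0547


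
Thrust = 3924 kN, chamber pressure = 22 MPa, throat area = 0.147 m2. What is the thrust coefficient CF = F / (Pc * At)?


CF = 3924000 / (22e6 * 0.147) = 1.21

1.21


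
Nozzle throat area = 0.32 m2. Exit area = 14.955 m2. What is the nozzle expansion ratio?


AR = 14.955 / 0.32 = 46.7

46.7


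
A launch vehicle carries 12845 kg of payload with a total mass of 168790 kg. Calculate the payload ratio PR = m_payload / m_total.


PR = 12845 / 168790 = 0.0761

0.0761


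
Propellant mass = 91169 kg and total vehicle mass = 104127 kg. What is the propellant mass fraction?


PMF = 91169 / 104127 = 0.876

0.876


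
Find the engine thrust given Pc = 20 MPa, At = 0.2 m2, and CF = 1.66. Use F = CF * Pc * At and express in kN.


F = 1.66 * 20e6 * 0.2 = 6.6400e+06 N = 6640.0 kN

6640.0 kN


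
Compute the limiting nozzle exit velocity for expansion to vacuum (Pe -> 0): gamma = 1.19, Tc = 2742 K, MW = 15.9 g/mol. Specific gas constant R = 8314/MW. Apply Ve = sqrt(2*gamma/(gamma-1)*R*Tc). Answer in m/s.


R = 8314 / 15.9 = 522.89 J/(kg.K)
Ve = sqrt(2 * 1.19 / (1.19 - 1) * 522.89 * 2742) = 4238 m/s

4238 m/s


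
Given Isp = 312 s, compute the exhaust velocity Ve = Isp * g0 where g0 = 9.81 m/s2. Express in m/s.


Ve = Isp * g0 = 312 * 9.81 = 3060.7 m/s

3060.7 m/s


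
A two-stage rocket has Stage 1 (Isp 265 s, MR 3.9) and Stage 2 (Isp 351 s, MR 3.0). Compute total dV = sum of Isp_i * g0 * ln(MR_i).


dV1 = 265 * 9.81 * ln(3.9) = 3538.1 m/s
dV2 = 351 * 9.81 * ln(3.0) = 3782.9 m/s
Total dV = 3538.1 + 3782.9 = 7321.0 m/s ~ 7321 m/s

7321 m/s


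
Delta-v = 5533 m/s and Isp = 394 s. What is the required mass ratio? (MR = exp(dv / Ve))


Ve = 394 * 9.81 = 3865.14 m/s
MR = exp(5533 / 3865.14) = 4.185

4.185


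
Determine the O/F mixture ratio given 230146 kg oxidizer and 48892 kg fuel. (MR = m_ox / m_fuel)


MR = 230146 / 48892 = 4.71

4.71


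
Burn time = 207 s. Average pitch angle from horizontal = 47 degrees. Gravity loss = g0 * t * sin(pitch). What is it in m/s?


GL = 9.81 * 207 * sin(47 deg) = 1485 m/s

1485 m/s


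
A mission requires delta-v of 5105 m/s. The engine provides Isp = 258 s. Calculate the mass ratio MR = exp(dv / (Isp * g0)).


Ve = 258 * 9.81 = 2530.98 m/s
MR = exp(5105 / 2530.98) = 7.516

7.516


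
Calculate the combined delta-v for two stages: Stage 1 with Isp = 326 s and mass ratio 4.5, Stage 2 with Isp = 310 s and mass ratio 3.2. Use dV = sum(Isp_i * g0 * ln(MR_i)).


dV1 = 326 * 9.81 * ln(4.5) = 4810.1 m/s
dV2 = 310 * 9.81 * ln(3.2) = 3537.3 m/s
Total dV = 4810.1 + 3537.3 = 8347.4 m/s ~ 8347 m/s

8347 m/s


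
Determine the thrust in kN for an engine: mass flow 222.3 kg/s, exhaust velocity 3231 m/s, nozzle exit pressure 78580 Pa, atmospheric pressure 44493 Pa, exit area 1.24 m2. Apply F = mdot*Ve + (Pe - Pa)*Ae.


F = 222.3 * 3231 + (78580 - 44493) * 1.24 = 760519.0 N = 760.5 kN

760.5 kN


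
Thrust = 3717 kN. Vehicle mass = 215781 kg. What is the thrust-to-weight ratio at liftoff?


TWR = 3717000 / (215781 * 9.81) = 1.76

1.76


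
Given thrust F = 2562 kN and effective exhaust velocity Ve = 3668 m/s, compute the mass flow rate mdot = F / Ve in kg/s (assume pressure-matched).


mdot = F / Ve = 2562000 / 3668 = 698.5 kg/s

698.5 kg/s


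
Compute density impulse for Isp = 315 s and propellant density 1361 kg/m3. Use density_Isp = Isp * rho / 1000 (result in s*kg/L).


rho*Isp = 315 * 1361 / 1000 = 429 s*kg/L

429 s*kg/L


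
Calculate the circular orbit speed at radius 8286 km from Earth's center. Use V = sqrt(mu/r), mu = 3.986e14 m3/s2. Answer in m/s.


V = sqrt(3.986e14 / 8286000) = 6936 m/s

6936 m/s


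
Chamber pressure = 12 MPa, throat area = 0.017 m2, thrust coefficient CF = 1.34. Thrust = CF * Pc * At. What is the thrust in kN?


F = 1.34 * 12e6 * 0.017 = 273360.0 N = 273.4 kN

273.4 kN


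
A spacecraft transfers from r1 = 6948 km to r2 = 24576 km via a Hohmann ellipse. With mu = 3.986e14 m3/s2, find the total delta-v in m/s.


V1 = sqrt(mu/r1) = 7574.23 m/s
dV1 = V1*(sqrt(2*r2/(r1+r2)) - 1) = 1883.53 m/s
V2 = sqrt(mu/r2) = 4027.29 m/s
dV2 = V2*(1 - sqrt(2*r1/(r1+r2))) = 1353.44 m/s
Total dV = 3237 m/s

3237 m/s


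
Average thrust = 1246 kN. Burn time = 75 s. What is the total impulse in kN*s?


It = 1246 * 75 = 93450 kN*s

93450 kN*s


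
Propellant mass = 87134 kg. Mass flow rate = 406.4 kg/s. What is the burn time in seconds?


tb = 87134 / 406.4 = 214.4 s

214.4 s


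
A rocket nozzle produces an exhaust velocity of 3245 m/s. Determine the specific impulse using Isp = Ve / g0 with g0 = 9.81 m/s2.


Isp = Ve / g0 = 3245 / 9.81 = 330.8 s

330.8 s


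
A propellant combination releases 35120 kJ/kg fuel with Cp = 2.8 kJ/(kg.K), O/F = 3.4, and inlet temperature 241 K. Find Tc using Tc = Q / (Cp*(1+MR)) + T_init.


Tc = 35120 / (2.8 * (1 + 3.4)) + 241 = 3092 K

3092 K


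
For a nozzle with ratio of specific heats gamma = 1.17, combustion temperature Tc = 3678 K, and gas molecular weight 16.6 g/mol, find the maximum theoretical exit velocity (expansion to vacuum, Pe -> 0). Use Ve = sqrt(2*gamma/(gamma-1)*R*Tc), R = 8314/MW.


R = 8314 / 16.6 = 500.84 J/(kg.K)
Ve = sqrt(2 * 1.17 / (1.17 - 1) * 500.84 * 3678) = 5035 m/s

5035 m/s


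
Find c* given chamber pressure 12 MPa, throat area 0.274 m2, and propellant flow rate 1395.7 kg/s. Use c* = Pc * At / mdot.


c* = 12e6 * 0.274 / 1395.7 = 2356 m/s

2356 m/s


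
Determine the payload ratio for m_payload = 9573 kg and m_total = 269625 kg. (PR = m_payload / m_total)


PR = 9573 / 269625 = 0.0355

0.0355


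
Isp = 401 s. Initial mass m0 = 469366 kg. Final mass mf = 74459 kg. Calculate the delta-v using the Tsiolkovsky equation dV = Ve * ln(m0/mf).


Ve = 401 * 9.81 = 3933.81 m/s
dV = 3933.81 * ln(469366/74459) = 7243 m/s

7243 m/s


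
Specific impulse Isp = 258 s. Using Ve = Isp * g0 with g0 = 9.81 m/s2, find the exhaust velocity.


Ve = Isp * g0 = 258 * 9.81 = 2531.0 m/s

2531.0 m/s


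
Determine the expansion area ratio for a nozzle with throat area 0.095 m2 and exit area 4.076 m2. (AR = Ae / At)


AR = 4.076 / 0.095 = 42.9

42.9


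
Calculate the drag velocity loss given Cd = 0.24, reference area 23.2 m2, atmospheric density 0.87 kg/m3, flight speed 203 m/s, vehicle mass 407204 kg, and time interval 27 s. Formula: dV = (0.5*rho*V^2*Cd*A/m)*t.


D = 0.5 * 0.87 * 203^2 * 0.24 * 23.2 = 99811.49 N
a = 99811.49 / 407204 = 0.2451 m/s2
dV = 0.2451 * 27 = 6.6 m/s

6.6 m/s


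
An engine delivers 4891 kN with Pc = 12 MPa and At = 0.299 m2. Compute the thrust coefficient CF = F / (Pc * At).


CF = 4891000 / (12e6 * 0.299) = 1.36

1.36


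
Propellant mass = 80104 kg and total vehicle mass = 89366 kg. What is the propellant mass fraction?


PMF = 80104 / 89366 = 0.896

0.896


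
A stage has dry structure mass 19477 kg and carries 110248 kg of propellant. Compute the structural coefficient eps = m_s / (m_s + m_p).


eps = 19477 / (19477 + 110248) = 0.1501

0.1501


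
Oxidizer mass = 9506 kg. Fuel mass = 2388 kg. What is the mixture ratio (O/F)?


MR = 9506 / 2388 = 3.98

3.98


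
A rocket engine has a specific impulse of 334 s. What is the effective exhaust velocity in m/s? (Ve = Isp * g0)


Ve = Isp * g0 = 334 * 9.81 = 3276.5 m/s

3276.5 m/s


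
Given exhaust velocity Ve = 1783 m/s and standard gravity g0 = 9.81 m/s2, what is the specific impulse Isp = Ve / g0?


Isp = Ve / g0 = 1783 / 9.81 = 181.8 s

181.8 s


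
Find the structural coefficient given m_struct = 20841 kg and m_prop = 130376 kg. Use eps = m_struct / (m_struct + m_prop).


eps = 20841 / (20841 + 130376) = 0.1378

0.1378


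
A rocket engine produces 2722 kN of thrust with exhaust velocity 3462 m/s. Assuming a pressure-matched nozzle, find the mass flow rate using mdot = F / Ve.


mdot = F / Ve = 2722000 / 3462 = 786.3 kg/s

786.3 kg/s


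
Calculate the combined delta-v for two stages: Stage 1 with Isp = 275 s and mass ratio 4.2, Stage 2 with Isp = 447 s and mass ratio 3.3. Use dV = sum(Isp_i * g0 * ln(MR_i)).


dV1 = 275 * 9.81 * ln(4.2) = 3871.5 m/s
dV2 = 447 * 9.81 * ln(3.3) = 5235.4 m/s
Total dV = 3871.5 + 5235.4 = 9106.9 m/s ~ 9107 m/s

9107 m/s


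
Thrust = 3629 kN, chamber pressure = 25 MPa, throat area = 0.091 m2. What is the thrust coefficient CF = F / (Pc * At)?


CF = 3629000 / (25e6 * 0.091) = 1.6

1.6


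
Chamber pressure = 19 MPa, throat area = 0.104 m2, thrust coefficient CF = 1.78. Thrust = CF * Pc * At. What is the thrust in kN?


F = 1.78 * 19e6 * 0.104 = 3.5173e+06 N = 3517.3 kN

3517.3 kN


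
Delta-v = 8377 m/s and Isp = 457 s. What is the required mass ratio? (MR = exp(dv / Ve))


Ve = 457 * 9.81 = 4483.17 m/s
MR = exp(8377 / 4483.17) = 6.479

6.479


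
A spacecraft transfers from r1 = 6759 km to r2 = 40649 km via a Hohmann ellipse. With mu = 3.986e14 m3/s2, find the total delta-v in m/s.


V1 = sqrt(mu/r1) = 7679.4 m/s
dV1 = V1*(sqrt(2*r2/(r1+r2)) - 1) = 2376.97 m/s
V2 = sqrt(mu/r2) = 3131.44 m/s
dV2 = V2*(1 - sqrt(2*r1/(r1+r2))) = 1459.29 m/s
Total dV = 3836 m/s

3836 m/s


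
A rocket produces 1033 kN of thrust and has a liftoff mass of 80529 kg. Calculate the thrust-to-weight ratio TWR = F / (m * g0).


TWR = 1033000 / (80529 * 9.81) = 1.31

1.31


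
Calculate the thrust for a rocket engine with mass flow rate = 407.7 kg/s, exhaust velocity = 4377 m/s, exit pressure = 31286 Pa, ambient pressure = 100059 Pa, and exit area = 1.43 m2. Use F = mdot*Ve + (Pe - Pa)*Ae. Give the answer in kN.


F = 407.7 * 4377 + (31286 - 100059) * 1.43 = 1.6862e+06 N = 1686.2 kN

1686.2 kN


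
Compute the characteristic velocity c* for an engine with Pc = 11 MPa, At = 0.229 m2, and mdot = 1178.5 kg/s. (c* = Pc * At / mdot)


c* = 11e6 * 0.229 / 1178.5 = 2137 m/s

2137 m/s


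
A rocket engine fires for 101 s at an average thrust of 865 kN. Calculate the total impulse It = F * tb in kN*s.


It = 865 * 101 = 87365 kN*s

87365 kN*s


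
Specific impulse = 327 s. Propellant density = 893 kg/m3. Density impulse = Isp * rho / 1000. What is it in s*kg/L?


rho*Isp = 327 * 893 / 1000 = 292 s*kg/L

292 s*kg/L


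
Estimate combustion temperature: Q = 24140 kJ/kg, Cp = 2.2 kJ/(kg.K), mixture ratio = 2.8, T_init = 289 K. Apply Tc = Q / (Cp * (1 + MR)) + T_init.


Tc = 24140 / (2.2 * (1 + 2.8)) + 289 = 3177 K

3177 K


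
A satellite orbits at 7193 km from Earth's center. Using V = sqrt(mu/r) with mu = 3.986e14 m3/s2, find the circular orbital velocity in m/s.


V = sqrt(3.986e14 / 7193000) = 7444 m/s

7444 m/s


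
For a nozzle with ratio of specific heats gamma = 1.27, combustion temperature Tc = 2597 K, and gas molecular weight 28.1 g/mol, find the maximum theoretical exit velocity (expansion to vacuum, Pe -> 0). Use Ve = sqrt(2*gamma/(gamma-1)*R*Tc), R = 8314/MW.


R = 8314 / 28.1 = 295.87 J/(kg.K)
Ve = sqrt(2 * 1.27 / (1.27 - 1) * 295.87 * 2597) = 2689 m/s

2689 m/s


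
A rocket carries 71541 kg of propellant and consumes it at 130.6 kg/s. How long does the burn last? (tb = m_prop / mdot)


tb = 71541 / 130.6 = 547.8 s

547.8 s


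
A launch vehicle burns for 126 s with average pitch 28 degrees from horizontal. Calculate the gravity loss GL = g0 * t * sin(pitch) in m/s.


GL = 9.81 * 126 * sin(28 deg) = 580 m/s

580 m/s


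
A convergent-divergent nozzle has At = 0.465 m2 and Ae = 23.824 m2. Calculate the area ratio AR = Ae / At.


AR = 23.824 / 0.465 = 51.2

51.2


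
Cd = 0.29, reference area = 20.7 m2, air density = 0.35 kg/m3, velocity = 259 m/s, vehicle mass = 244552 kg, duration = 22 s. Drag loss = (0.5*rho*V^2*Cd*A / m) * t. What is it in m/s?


D = 0.5 * 0.35 * 259^2 * 0.29 * 20.7 = 70470.27 N
a = 70470.27 / 244552 = 0.2882 m/s2
dV = 0.2882 * 22 = 6.3 m/s

6.3 m/s


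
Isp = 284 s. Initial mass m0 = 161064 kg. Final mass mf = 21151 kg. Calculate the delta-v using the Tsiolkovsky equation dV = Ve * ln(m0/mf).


Ve = 284 * 9.81 = 2786.04 m/s
dV = 2786.04 * ln(161064/21151) = 5656 m/s

5656 m/s


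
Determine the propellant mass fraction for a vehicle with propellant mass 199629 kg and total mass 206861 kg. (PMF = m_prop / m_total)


PMF = 199629 / 206861 = 0.965

0.965


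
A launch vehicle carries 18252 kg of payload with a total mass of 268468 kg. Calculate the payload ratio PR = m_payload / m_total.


PR = 18252 / 268468 = 0.068

0.068


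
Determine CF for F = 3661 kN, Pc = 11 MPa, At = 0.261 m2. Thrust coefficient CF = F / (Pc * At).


CF = 3661000 / (11e6 * 0.261) = 1.28

1.28


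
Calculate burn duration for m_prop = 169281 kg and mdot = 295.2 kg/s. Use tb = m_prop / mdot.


tb = 169281 / 295.2 = 573.4 s

573.4 s


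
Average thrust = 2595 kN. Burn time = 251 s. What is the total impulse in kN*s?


It = 2595 * 251 = 651345 kN*s

651345 kN*s


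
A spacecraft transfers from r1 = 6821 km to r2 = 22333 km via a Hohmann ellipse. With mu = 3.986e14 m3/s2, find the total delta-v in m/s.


V1 = sqrt(mu/r1) = 7644.42 m/s
dV1 = V1*(sqrt(2*r2/(r1+r2)) - 1) = 1817.6 m/s
V2 = sqrt(mu/r2) = 4224.69 m/s
dV2 = V2*(1 - sqrt(2*r1/(r1+r2))) = 1334.78 m/s
Total dV = 3152 m/s

3152 m/s


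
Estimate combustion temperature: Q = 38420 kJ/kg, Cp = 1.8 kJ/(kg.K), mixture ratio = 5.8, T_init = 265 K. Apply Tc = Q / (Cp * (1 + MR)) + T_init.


Tc = 38420 / (1.8 * (1 + 5.8)) + 265 = 3404 K

3404 K


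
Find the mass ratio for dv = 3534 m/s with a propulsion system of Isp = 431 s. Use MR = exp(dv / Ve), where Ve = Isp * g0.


Ve = 431 * 9.81 = 4228.11 m/s
MR = exp(3534 / 4228.11) = 2.307

2.307


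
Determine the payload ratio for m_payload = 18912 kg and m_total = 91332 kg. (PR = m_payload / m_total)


PR = 18912 / 91332 = 0.2071

0.2071


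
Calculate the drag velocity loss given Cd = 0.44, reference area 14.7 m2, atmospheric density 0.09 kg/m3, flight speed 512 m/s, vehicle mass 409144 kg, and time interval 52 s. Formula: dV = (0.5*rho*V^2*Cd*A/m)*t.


D = 0.5 * 0.09 * 512^2 * 0.44 * 14.7 = 76299.63 N
a = 76299.63 / 409144 = 0.1865 m/s2
dV = 0.1865 * 52 = 9.7 m/s

9.7 m/s


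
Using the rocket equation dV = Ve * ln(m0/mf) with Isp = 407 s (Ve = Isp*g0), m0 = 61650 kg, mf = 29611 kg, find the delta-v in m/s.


Ve = 407 * 9.81 = 3992.67 m/s
dV = 3992.67 * ln(61650/29611) = 2928 m/s

2928 m/s


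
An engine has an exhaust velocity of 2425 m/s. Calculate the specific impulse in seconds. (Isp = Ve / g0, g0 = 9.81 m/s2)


Isp = Ve / g0 = 2425 / 9.81 = 247.2 s

247.2 s


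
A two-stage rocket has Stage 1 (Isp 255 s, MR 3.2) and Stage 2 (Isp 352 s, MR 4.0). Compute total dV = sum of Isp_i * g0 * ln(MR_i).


dV1 = 255 * 9.81 * ln(3.2) = 2909.7 m/s
dV2 = 352 * 9.81 * ln(4.0) = 4787.0 m/s
Total dV = 2909.7 + 4787.0 = 7696.7 m/s ~ 7697 m/s

7697 m/s


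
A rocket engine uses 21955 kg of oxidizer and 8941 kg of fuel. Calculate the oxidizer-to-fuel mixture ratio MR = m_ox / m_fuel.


MR = 21955 / 8941 = 2.46

2.46


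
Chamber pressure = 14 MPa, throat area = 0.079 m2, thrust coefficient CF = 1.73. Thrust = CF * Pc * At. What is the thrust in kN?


F = 1.73 * 14e6 * 0.079 = 1.9134e+06 N = 1913.4 kN

1913.4 kN


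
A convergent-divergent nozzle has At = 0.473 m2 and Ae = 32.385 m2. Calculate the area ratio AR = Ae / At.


AR = 32.385 / 0.473 = 68.5

68.5


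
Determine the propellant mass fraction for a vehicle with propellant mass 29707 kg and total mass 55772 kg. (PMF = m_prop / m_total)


PMF = 29707 / 55772 = 0.533

0.533


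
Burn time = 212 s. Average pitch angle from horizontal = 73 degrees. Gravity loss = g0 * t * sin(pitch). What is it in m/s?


GL = 9.81 * 212 * sin(73 deg) = 1989 m/s

1989 m/s


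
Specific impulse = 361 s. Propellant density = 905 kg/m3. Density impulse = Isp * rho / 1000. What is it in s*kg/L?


rho*Isp = 361 * 905 / 1000 = 327 s*kg/L

327 s*kg/L


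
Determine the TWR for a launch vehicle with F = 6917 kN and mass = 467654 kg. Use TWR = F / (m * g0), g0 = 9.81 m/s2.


TWR = 6917000 / (467654 * 9.81) = 1.51

1.51


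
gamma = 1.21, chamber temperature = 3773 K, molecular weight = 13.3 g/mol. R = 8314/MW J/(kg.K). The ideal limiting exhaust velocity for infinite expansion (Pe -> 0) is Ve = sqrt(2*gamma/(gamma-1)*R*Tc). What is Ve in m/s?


R = 8314 / 13.3 = 625.11 J/(kg.K)
Ve = sqrt(2 * 1.21 / (1.21 - 1) * 625.11 * 3773) = 5213 m/s

5213 m/s


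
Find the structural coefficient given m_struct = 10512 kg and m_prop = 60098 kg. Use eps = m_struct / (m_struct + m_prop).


eps = 10512 / (10512 + 60098) = 0.1489

0.1489


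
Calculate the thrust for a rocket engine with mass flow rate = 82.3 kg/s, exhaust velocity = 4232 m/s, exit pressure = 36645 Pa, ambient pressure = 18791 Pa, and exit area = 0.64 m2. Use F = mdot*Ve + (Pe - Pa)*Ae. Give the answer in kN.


F = 82.3 * 4232 + (36645 - 18791) * 0.64 = 359720.0 N = 359.7 kN

359.7 kN


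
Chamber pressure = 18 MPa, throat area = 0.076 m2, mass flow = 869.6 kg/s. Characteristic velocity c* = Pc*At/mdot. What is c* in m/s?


c* = 18e6 * 0.076 / 869.6 = 1573 m/s

1573 m/s


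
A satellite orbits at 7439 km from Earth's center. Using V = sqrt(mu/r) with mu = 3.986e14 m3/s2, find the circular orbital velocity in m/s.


V = sqrt(3.986e14 / 7439000) = 7320 m/s

7320 m/s


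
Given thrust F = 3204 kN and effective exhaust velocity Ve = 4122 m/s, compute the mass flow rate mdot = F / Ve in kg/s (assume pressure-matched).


mdot = F / Ve = 3204000 / 4122 = 777.3 kg/s

777.3 kg/s


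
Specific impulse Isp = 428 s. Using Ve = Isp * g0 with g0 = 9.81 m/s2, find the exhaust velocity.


Ve = Isp * g0 = 428 * 9.81 = 4198.7 m/s

4198.7 m/s


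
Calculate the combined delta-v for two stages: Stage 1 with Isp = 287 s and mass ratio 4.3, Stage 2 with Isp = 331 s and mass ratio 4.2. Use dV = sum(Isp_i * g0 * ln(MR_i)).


dV1 = 287 * 9.81 * ln(4.3) = 4106.7 m/s
dV2 = 331 * 9.81 * ln(4.2) = 4659.9 m/s
Total dV = 4106.7 + 4659.9 = 8766.6 m/s ~ 8767 m/s

8767 m/s


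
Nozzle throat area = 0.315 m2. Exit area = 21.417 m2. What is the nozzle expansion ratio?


AR = 21.417 / 0.315 = 68.0

68.0


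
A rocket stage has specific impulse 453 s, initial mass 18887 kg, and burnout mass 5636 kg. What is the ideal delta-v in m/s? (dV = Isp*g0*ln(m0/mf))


Ve = 453 * 9.81 = 4443.93 m/s
dV = 4443.93 * ln(18887/5636) = 5374 m/s

5374 m/s


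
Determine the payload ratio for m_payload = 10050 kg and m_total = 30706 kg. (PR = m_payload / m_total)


PR = 10050 / 30706 = 0.3273

0.3273


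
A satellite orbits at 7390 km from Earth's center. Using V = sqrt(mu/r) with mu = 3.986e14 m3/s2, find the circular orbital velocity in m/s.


V = sqrt(3.986e14 / 7390000) = 7344 m/s

7344 m/s


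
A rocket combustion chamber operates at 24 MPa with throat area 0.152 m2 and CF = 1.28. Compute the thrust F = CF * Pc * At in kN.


F = 1.28 * 24e6 * 0.152 = 4.6694e+06 N = 4669.4 kN

4669.4 kN


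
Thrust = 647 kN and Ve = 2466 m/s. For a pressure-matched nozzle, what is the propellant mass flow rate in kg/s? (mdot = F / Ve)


mdot = F / Ve = 647000 / 2466 = 262.4 kg/s

262.4 kg/s


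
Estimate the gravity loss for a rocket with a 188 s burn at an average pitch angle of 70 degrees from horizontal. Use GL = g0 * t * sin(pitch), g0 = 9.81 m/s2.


GL = 9.81 * 188 * sin(70 deg) = 1733 m/s

1733 m/s


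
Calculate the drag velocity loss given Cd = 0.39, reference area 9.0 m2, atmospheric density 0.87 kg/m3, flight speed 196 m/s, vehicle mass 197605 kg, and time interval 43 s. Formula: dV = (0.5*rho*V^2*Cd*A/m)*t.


D = 0.5 * 0.87 * 196^2 * 0.39 * 9.0 = 58655.47 N
a = 58655.47 / 197605 = 0.2968 m/s2
dV = 0.2968 * 43 = 12.8 m/s

12.8 m/s


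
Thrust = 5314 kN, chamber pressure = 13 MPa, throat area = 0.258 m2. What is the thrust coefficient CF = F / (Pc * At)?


CF = 5314000 / (13e6 * 0.258) = 1.58

1.58


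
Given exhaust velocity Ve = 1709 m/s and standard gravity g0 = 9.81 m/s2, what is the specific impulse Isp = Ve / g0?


Isp = Ve / g0 = 1709 / 9.81 = 174.2 s

174.2 s


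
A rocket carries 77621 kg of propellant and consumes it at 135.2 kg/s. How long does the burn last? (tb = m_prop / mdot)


tb = 77621 / 135.2 = 574.1 s

574.1 s


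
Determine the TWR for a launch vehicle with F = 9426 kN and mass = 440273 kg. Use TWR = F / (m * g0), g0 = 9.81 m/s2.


TWR = 9426000 / (440273 * 9.81) = 2.18

2.18


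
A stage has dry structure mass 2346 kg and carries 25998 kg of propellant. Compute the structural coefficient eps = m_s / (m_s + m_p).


eps = 2346 / (2346 + 25998) = 0.0828

0.0828


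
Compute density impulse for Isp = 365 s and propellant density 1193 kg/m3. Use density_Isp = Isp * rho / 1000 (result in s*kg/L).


rho*Isp = 365 * 1193 / 1000 = 435 s*kg/L

435 s*kg/L


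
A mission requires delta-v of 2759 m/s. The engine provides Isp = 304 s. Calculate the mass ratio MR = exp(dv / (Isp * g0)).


Ve = 304 * 9.81 = 2982.24 m/s
MR = exp(2759 / 2982.24) = 2.522

2.522


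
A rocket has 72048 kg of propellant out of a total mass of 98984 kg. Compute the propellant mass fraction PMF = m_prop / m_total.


PMF = 72048 / 98984 = 0.728

0.728


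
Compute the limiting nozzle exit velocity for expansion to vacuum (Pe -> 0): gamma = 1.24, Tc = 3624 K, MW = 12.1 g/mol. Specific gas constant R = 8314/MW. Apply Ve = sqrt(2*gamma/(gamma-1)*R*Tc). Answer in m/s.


R = 8314 / 12.1 = 687.11 J/(kg.K)
Ve = sqrt(2 * 1.24 / (1.24 - 1) * 687.11 * 3624) = 5073 m/s

5073 m/s


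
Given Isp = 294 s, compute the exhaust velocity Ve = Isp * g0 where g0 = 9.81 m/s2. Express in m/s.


Ve = Isp * g0 = 294 * 9.81 = 2884.1 m/s

2884.1 m/s


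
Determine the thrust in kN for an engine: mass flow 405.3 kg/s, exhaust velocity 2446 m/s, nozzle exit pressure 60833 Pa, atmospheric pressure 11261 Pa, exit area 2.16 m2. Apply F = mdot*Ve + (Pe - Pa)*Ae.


F = 405.3 * 2446 + (60833 - 11261) * 2.16 = 1.0984e+06 N = 1098.4 kN

1098.4 kN


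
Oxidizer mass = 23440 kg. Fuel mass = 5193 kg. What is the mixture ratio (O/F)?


MR = 23440 / 5193 = 4.51

4.51


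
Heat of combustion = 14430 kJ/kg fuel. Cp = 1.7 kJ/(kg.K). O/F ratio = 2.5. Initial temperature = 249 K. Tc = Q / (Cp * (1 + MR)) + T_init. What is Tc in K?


Tc = 14430 / (1.7 * (1 + 2.5)) + 249 = 2674 K

2674 K


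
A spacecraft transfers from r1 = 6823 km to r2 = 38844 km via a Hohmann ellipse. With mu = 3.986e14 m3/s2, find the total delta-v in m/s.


V1 = sqrt(mu/r1) = 7643.3 m/s
dV1 = V1*(sqrt(2*r2/(r1+r2)) - 1) = 2325.82 m/s
V2 = sqrt(mu/r2) = 3203.37 m/s
dV2 = V2*(1 - sqrt(2*r1/(r1+r2))) = 1452.28 m/s
Total dV = 3778 m/s

3778 m/s


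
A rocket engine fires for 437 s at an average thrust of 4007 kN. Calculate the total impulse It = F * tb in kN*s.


It = 4007 * 437 = 1751059 kN*s

1751059 kN*s


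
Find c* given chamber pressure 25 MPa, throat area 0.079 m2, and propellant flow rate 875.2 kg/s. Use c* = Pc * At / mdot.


c* = 25e6 * 0.079 / 875.2 = 2257 m/s

2257 m/s


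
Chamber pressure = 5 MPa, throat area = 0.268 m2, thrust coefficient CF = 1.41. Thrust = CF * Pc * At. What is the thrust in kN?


F = 1.41 * 5e6 * 0.268 = 1.8894e+06 N = 1889.4 kN

1889.4 kN


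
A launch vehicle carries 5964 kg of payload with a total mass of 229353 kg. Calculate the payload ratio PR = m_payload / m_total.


PR = 5964 / 229353 = 0.026

0.026


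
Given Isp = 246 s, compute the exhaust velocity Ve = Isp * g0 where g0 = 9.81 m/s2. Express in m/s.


Ve = Isp * g0 = 246 * 9.81 = 2413.3 m/s

2413.3 m/s


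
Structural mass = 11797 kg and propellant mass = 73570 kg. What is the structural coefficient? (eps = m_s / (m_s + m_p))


eps = 11797 / (11797 + 73570) = 0.1382

0.1382


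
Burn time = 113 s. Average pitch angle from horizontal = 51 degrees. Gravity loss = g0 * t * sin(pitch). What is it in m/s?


GL = 9.81 * 113 * sin(51 deg) = 861 m/s

861 m/s


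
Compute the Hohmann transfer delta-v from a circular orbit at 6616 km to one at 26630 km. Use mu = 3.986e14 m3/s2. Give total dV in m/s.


V1 = sqrt(mu/r1) = 7761.95 m/s
dV1 = V1*(sqrt(2*r2/(r1+r2)) - 1) = 2062.35 m/s
V2 = sqrt(mu/r2) = 3868.86 m/s
dV2 = V2*(1 - sqrt(2*r1/(r1+r2))) = 1428.09 m/s
Total dV = 3490 m/s

3490 m/s


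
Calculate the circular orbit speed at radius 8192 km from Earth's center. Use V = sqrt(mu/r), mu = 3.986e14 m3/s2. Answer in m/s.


V = sqrt(3.986e14 / 8192000) = 6975 m/s

6975 m/s


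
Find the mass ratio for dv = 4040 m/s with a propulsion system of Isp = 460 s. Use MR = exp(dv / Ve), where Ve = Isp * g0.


Ve = 460 * 9.81 = 4512.6 m/s
MR = exp(4040 / 4512.6) = 2.448

2.448


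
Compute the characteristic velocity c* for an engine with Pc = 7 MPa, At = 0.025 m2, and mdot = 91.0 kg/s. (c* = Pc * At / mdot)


c* = 7e6 * 0.025 / 91.0 = 1923 m/s

1923 m/s


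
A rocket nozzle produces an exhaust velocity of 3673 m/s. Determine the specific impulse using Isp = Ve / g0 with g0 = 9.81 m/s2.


Isp = Ve / g0 = 3673 / 9.81 = 374.4 s

374.4 s


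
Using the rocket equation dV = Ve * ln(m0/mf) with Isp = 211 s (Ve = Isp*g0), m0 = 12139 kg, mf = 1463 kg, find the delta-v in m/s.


Ve = 211 * 9.81 = 2069.91 m/s
dV = 2069.91 * ln(12139/1463) = 4380 m/s

4380 m/s


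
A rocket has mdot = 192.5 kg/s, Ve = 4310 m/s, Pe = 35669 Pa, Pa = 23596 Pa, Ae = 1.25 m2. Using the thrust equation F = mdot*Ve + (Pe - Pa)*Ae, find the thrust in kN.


F = 192.5 * 4310 + (35669 - 23596) * 1.25 = 844766.0 N = 844.8 kN

844.8 kN


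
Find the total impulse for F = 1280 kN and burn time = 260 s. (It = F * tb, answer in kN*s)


It = 1280 * 260 = 332800 kN*s

332800 kN*s


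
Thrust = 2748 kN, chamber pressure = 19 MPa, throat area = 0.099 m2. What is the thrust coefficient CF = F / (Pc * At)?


CF = 2748000 / (19e6 * 0.099) = 1.46

1.46


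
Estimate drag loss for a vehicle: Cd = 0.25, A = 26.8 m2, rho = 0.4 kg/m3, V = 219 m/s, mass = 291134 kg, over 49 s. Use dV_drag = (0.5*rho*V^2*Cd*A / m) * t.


D = 0.5 * 0.4 * 219^2 * 0.25 * 26.8 = 64267.74 N
a = 64267.74 / 291134 = 0.2207 m/s2
dV = 0.2207 * 49 = 10.8 m/s

10.8 m/s


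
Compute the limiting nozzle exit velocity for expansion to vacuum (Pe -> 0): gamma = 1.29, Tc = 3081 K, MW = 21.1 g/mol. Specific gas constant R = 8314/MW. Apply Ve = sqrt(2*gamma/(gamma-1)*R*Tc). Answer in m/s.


R = 8314 / 21.1 = 394.03 J/(kg.K)
Ve = sqrt(2 * 1.29 / (1.29 - 1) * 394.03 * 3081) = 3286 m/s

3286 m/s


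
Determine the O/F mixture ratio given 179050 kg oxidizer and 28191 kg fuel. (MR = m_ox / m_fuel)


MR = 179050 / 28191 = 6.35

6.35


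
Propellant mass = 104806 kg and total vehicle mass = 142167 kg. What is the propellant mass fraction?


PMF = 104806 / 142167 = 0.737

0.737


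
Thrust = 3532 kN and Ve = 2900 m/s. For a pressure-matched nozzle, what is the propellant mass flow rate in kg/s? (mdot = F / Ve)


mdot = F / Ve = 3532000 / 2900 = 1217.9 kg/s

1217.9 kg/s


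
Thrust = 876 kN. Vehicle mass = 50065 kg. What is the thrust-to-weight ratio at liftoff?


TWR = 876000 / (50065 * 9.81) = 1.78

1.78


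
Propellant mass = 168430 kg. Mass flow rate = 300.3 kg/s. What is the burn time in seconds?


tb = 168430 / 300.3 = 560.9 s

560.9 s


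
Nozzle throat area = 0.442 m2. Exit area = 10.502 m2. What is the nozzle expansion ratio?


AR = 10.502 / 0.442 = 23.8

23.8


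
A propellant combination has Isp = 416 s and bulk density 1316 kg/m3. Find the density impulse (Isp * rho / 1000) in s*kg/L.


rho*Isp = 416 * 1316 / 1000 = 547 s*kg/L

547 s*kg/L


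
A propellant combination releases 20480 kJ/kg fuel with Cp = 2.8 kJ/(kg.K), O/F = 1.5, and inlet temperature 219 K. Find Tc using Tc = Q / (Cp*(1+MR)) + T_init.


Tc = 20480 / (2.8 * (1 + 1.5)) + 219 = 3145 K

3145 K


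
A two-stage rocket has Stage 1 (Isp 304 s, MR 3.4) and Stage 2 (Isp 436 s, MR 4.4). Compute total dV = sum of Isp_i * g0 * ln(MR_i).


dV1 = 304 * 9.81 * ln(3.4) = 3649.6 m/s
dV2 = 436 * 9.81 * ln(4.4) = 6337.1 m/s
Total dV = 3649.6 + 6337.1 = 9986.7 m/s ~ 9987 m/s

9987 m/s


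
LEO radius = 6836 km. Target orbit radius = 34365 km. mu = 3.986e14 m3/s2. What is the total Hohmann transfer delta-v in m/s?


V1 = sqrt(mu/r1) = 7636.03 m/s
dV1 = V1*(sqrt(2*r2/(r1+r2)) - 1) = 2226.47 m/s
V2 = sqrt(mu/r2) = 3405.73 m/s
dV2 = V2*(1 - sqrt(2*r1/(r1+r2))) = 1443.85 m/s
Total dV = 3670 m/s

3670 m/s


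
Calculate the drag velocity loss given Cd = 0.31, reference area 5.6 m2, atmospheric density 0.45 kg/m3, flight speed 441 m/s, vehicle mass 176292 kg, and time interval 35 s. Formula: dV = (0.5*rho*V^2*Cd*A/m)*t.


D = 0.5 * 0.45 * 441^2 * 0.31 * 5.6 = 75964.28 N
a = 75964.28 / 176292 = 0.4309 m/s2
dV = 0.4309 * 35 = 15.1 m/s

15.1 m/s


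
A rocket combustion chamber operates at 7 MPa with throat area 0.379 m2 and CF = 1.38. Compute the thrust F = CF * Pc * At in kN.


F = 1.38 * 7e6 * 0.379 = 3.6611e+06 N = 3661.1 kN

3661.1 kN


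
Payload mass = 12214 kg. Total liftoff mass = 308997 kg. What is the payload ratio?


PR = 12214 / 308997 = 0.0395

0.0395


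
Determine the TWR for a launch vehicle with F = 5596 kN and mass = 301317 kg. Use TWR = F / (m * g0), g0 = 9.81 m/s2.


TWR = 5596000 / (301317 * 9.81) = 1.89

1.89


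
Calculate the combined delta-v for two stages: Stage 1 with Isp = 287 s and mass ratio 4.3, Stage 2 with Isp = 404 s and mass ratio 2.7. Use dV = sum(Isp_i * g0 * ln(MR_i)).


dV1 = 287 * 9.81 * ln(4.3) = 4106.7 m/s
dV2 = 404 * 9.81 * ln(2.7) = 3936.5 m/s
Total dV = 4106.7 + 3936.5 = 8043.2 m/s ~ 8043 m/s

8043 m/s


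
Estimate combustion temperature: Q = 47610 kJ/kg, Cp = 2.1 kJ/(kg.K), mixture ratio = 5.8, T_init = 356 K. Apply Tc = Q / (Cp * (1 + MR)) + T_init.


Tc = 47610 / (2.1 * (1 + 5.8)) + 356 = 3690 K

3690 K


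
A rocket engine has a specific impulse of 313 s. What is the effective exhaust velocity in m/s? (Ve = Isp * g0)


Ve = Isp * g0 = 313 * 9.81 = 3070.5 m/s

3070.5 m/s


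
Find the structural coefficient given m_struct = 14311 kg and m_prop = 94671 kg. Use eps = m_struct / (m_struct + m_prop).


eps = 14311 / (14311 + 94671) = 0.1313

0.1313


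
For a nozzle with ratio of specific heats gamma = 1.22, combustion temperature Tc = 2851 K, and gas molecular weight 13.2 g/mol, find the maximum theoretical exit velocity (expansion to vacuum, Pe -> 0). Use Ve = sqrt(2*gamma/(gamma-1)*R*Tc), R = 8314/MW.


R = 8314 / 13.2 = 629.85 J/(kg.K)
Ve = sqrt(2 * 1.22 / (1.22 - 1) * 629.85 * 2851) = 4463 m/s

4463 m/s


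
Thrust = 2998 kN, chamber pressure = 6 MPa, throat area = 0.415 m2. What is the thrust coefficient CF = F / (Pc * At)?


CF = 2998000 / (6e6 * 0.415) = 1.2

1.2


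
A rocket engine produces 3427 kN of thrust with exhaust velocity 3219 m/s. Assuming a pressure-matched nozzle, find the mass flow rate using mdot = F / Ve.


mdot = F / Ve = 3427000 / 3219 = 1064.6 kg/s

1064.6 kg/s


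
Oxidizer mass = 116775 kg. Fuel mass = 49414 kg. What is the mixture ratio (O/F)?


MR = 116775 / 49414 = 2.36

2.36
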